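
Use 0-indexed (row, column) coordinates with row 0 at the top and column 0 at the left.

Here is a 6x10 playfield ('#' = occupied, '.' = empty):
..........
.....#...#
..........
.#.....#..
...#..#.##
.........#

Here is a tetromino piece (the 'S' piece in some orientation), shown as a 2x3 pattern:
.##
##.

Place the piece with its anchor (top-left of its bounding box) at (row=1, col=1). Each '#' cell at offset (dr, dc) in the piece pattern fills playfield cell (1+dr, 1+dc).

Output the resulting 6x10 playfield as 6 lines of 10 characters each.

Answer: ..........
..##.#...#
.##.......
.#.....#..
...#..#.##
.........#

Derivation:
Fill (1+0,1+1) = (1,2)
Fill (1+0,1+2) = (1,3)
Fill (1+1,1+0) = (2,1)
Fill (1+1,1+1) = (2,2)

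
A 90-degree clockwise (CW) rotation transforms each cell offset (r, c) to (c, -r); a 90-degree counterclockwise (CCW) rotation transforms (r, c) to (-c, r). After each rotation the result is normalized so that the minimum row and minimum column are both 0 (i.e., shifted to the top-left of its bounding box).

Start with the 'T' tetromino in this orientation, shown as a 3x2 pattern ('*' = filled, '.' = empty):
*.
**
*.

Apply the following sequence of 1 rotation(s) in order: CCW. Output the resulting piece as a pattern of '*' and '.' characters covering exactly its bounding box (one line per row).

Start:
*.
**
*.
After rotation 1 (CCW):
.*.
***

Answer: .*.
***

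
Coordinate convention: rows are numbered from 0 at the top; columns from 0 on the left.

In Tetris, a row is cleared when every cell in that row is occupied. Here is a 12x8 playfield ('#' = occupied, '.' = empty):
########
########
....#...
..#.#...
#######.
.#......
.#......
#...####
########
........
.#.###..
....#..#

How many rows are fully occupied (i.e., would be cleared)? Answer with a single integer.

Check each row:
  row 0: 0 empty cells -> FULL (clear)
  row 1: 0 empty cells -> FULL (clear)
  row 2: 7 empty cells -> not full
  row 3: 6 empty cells -> not full
  row 4: 1 empty cell -> not full
  row 5: 7 empty cells -> not full
  row 6: 7 empty cells -> not full
  row 7: 3 empty cells -> not full
  row 8: 0 empty cells -> FULL (clear)
  row 9: 8 empty cells -> not full
  row 10: 4 empty cells -> not full
  row 11: 6 empty cells -> not full
Total rows cleared: 3

Answer: 3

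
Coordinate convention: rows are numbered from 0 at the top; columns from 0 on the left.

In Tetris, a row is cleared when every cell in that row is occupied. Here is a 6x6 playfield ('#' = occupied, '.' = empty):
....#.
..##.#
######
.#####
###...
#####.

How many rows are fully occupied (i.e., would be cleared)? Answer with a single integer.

Answer: 1

Derivation:
Check each row:
  row 0: 5 empty cells -> not full
  row 1: 3 empty cells -> not full
  row 2: 0 empty cells -> FULL (clear)
  row 3: 1 empty cell -> not full
  row 4: 3 empty cells -> not full
  row 5: 1 empty cell -> not full
Total rows cleared: 1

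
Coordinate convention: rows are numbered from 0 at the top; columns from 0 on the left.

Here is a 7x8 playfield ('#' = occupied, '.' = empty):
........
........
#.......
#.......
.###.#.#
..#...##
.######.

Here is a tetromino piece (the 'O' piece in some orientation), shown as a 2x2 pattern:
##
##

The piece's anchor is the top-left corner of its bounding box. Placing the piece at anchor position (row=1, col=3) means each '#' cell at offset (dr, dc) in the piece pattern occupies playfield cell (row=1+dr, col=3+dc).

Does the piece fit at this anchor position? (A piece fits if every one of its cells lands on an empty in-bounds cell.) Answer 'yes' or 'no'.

Check each piece cell at anchor (1, 3):
  offset (0,0) -> (1,3): empty -> OK
  offset (0,1) -> (1,4): empty -> OK
  offset (1,0) -> (2,3): empty -> OK
  offset (1,1) -> (2,4): empty -> OK
All cells valid: yes

Answer: yes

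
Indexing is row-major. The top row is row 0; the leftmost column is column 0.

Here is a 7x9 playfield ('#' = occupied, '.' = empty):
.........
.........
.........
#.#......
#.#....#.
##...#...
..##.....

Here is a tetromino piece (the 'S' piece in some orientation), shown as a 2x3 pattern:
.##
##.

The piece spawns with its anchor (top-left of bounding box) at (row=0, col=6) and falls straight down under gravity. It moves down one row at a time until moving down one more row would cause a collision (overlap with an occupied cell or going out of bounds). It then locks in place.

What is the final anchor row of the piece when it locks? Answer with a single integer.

Answer: 2

Derivation:
Spawn at (row=0, col=6). Try each row:
  row 0: fits
  row 1: fits
  row 2: fits
  row 3: blocked -> lock at row 2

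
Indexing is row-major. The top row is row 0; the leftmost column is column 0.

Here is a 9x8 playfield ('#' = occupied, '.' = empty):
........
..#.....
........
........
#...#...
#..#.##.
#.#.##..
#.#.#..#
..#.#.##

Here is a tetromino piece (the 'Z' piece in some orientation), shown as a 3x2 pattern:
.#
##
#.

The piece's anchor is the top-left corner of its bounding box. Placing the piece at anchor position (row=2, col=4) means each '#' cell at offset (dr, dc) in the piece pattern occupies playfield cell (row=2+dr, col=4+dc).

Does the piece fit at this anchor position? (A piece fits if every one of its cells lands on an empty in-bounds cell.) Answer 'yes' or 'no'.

Check each piece cell at anchor (2, 4):
  offset (0,1) -> (2,5): empty -> OK
  offset (1,0) -> (3,4): empty -> OK
  offset (1,1) -> (3,5): empty -> OK
  offset (2,0) -> (4,4): occupied ('#') -> FAIL
All cells valid: no

Answer: no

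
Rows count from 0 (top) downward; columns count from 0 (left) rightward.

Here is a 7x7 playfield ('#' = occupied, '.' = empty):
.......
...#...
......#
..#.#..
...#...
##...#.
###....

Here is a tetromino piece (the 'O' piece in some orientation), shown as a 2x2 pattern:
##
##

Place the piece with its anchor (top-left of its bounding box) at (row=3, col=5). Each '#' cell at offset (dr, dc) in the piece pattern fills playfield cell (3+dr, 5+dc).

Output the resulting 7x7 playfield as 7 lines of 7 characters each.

Fill (3+0,5+0) = (3,5)
Fill (3+0,5+1) = (3,6)
Fill (3+1,5+0) = (4,5)
Fill (3+1,5+1) = (4,6)

Answer: .......
...#...
......#
..#.###
...#.##
##...#.
###....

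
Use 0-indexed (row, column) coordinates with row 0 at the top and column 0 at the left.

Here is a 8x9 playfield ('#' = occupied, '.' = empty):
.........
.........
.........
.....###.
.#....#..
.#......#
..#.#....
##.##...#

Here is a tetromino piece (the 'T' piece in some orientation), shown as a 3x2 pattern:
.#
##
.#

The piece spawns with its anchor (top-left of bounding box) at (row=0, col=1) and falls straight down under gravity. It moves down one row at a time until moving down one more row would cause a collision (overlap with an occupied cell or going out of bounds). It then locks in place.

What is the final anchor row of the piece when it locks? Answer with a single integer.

Answer: 2

Derivation:
Spawn at (row=0, col=1). Try each row:
  row 0: fits
  row 1: fits
  row 2: fits
  row 3: blocked -> lock at row 2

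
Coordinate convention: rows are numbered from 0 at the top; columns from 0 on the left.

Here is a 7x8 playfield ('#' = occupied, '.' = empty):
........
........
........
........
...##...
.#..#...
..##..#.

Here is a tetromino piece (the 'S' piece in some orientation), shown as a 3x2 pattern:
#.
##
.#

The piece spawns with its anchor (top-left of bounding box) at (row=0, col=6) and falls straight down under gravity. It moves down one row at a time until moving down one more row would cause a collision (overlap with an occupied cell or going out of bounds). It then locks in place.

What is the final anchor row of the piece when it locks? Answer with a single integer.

Spawn at (row=0, col=6). Try each row:
  row 0: fits
  row 1: fits
  row 2: fits
  row 3: fits
  row 4: fits
  row 5: blocked -> lock at row 4

Answer: 4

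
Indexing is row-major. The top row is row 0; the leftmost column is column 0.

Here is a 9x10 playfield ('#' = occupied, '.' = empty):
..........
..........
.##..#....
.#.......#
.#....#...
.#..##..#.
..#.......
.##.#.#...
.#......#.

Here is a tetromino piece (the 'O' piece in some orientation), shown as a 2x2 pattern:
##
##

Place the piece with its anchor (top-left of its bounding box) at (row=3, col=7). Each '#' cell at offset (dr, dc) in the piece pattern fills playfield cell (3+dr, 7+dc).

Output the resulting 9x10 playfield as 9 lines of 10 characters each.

Answer: ..........
..........
.##..#....
.#.....###
.#....###.
.#..##..#.
..#.......
.##.#.#...
.#......#.

Derivation:
Fill (3+0,7+0) = (3,7)
Fill (3+0,7+1) = (3,8)
Fill (3+1,7+0) = (4,7)
Fill (3+1,7+1) = (4,8)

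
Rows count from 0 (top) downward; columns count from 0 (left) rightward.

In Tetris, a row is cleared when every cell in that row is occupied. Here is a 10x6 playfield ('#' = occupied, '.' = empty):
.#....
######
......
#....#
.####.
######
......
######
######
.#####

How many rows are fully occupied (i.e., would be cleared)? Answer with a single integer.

Answer: 4

Derivation:
Check each row:
  row 0: 5 empty cells -> not full
  row 1: 0 empty cells -> FULL (clear)
  row 2: 6 empty cells -> not full
  row 3: 4 empty cells -> not full
  row 4: 2 empty cells -> not full
  row 5: 0 empty cells -> FULL (clear)
  row 6: 6 empty cells -> not full
  row 7: 0 empty cells -> FULL (clear)
  row 8: 0 empty cells -> FULL (clear)
  row 9: 1 empty cell -> not full
Total rows cleared: 4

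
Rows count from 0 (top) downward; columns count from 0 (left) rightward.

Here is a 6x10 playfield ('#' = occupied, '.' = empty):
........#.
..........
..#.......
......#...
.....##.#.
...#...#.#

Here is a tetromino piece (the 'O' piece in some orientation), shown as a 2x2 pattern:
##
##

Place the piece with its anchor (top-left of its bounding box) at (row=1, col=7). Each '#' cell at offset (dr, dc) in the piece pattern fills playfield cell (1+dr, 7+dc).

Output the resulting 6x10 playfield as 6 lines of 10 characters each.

Answer: ........#.
.......##.
..#....##.
......#...
.....##.#.
...#...#.#

Derivation:
Fill (1+0,7+0) = (1,7)
Fill (1+0,7+1) = (1,8)
Fill (1+1,7+0) = (2,7)
Fill (1+1,7+1) = (2,8)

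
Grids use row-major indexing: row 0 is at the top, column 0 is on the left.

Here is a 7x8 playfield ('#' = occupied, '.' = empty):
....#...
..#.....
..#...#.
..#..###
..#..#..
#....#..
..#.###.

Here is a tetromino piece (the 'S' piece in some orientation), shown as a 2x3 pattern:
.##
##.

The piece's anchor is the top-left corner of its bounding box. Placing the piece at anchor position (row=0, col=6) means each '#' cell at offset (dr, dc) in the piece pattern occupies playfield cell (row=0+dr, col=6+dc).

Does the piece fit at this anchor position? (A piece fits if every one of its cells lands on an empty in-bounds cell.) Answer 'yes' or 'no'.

Check each piece cell at anchor (0, 6):
  offset (0,1) -> (0,7): empty -> OK
  offset (0,2) -> (0,8): out of bounds -> FAIL
  offset (1,0) -> (1,6): empty -> OK
  offset (1,1) -> (1,7): empty -> OK
All cells valid: no

Answer: no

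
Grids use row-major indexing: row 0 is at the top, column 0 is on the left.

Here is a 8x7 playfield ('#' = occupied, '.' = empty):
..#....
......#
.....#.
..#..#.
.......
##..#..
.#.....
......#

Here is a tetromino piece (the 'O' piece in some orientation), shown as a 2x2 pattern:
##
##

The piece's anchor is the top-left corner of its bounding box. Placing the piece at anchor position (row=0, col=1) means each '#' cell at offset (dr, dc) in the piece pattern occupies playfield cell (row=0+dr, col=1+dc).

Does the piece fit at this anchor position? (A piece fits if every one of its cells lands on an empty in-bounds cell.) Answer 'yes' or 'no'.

Answer: no

Derivation:
Check each piece cell at anchor (0, 1):
  offset (0,0) -> (0,1): empty -> OK
  offset (0,1) -> (0,2): occupied ('#') -> FAIL
  offset (1,0) -> (1,1): empty -> OK
  offset (1,1) -> (1,2): empty -> OK
All cells valid: no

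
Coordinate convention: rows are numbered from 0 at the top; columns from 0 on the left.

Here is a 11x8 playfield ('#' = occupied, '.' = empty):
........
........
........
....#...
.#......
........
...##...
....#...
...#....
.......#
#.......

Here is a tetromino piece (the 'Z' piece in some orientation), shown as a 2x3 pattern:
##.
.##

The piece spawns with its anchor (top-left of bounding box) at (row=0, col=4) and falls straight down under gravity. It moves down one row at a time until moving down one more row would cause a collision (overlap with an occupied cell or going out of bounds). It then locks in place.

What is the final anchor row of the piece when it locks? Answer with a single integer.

Spawn at (row=0, col=4). Try each row:
  row 0: fits
  row 1: fits
  row 2: fits
  row 3: blocked -> lock at row 2

Answer: 2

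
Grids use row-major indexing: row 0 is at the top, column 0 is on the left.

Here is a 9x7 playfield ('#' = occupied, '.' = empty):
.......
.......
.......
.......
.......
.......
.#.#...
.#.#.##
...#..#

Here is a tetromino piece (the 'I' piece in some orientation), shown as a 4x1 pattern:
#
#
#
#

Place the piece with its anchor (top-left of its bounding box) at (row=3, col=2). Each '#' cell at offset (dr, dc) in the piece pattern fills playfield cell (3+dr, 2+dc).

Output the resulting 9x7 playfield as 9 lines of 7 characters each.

Fill (3+0,2+0) = (3,2)
Fill (3+1,2+0) = (4,2)
Fill (3+2,2+0) = (5,2)
Fill (3+3,2+0) = (6,2)

Answer: .......
.......
.......
..#....
..#....
..#....
.###...
.#.#.##
...#..#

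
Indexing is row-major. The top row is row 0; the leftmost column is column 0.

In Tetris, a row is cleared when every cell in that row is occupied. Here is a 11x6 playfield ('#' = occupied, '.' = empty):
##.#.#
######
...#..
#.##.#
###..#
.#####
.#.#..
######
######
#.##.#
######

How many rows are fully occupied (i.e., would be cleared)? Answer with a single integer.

Answer: 4

Derivation:
Check each row:
  row 0: 2 empty cells -> not full
  row 1: 0 empty cells -> FULL (clear)
  row 2: 5 empty cells -> not full
  row 3: 2 empty cells -> not full
  row 4: 2 empty cells -> not full
  row 5: 1 empty cell -> not full
  row 6: 4 empty cells -> not full
  row 7: 0 empty cells -> FULL (clear)
  row 8: 0 empty cells -> FULL (clear)
  row 9: 2 empty cells -> not full
  row 10: 0 empty cells -> FULL (clear)
Total rows cleared: 4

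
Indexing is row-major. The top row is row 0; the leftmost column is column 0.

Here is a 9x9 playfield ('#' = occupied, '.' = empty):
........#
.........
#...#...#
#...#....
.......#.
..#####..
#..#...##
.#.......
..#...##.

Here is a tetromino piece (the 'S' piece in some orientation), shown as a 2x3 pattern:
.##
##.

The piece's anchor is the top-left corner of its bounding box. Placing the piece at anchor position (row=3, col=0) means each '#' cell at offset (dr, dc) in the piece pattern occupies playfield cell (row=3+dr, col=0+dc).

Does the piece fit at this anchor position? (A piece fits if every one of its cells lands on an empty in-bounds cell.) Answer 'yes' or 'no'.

Check each piece cell at anchor (3, 0):
  offset (0,1) -> (3,1): empty -> OK
  offset (0,2) -> (3,2): empty -> OK
  offset (1,0) -> (4,0): empty -> OK
  offset (1,1) -> (4,1): empty -> OK
All cells valid: yes

Answer: yes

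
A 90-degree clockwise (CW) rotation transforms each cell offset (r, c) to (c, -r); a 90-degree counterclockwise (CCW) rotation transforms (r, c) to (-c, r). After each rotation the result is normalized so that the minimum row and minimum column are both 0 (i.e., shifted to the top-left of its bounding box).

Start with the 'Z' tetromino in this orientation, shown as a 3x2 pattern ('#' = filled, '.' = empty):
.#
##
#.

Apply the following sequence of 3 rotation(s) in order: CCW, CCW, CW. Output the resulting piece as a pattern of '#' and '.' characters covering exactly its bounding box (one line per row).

Answer: ##.
.##

Derivation:
Start:
.#
##
#.
After rotation 1 (CCW):
##.
.##
After rotation 2 (CCW):
.#
##
#.
After rotation 3 (CW):
##.
.##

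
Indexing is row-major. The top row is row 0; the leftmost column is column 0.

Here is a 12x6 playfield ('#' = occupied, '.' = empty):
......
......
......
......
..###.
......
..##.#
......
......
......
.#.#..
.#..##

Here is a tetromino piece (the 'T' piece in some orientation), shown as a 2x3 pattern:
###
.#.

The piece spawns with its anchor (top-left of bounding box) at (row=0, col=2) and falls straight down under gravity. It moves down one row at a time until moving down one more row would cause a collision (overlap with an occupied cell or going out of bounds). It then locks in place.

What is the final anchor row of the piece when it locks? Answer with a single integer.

Spawn at (row=0, col=2). Try each row:
  row 0: fits
  row 1: fits
  row 2: fits
  row 3: blocked -> lock at row 2

Answer: 2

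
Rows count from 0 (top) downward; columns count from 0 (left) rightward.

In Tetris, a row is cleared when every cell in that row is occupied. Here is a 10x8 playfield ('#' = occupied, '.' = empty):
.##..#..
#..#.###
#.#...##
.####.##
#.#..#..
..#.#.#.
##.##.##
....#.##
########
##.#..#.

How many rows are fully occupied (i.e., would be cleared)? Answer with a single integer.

Answer: 1

Derivation:
Check each row:
  row 0: 5 empty cells -> not full
  row 1: 3 empty cells -> not full
  row 2: 4 empty cells -> not full
  row 3: 2 empty cells -> not full
  row 4: 5 empty cells -> not full
  row 5: 5 empty cells -> not full
  row 6: 2 empty cells -> not full
  row 7: 5 empty cells -> not full
  row 8: 0 empty cells -> FULL (clear)
  row 9: 4 empty cells -> not full
Total rows cleared: 1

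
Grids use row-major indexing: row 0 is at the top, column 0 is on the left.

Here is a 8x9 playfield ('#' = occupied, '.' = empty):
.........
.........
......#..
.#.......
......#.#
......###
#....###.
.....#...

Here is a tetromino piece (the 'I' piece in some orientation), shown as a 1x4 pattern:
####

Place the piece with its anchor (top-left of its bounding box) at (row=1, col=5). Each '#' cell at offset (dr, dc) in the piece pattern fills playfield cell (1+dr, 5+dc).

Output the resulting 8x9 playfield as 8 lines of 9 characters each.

Fill (1+0,5+0) = (1,5)
Fill (1+0,5+1) = (1,6)
Fill (1+0,5+2) = (1,7)
Fill (1+0,5+3) = (1,8)

Answer: .........
.....####
......#..
.#.......
......#.#
......###
#....###.
.....#...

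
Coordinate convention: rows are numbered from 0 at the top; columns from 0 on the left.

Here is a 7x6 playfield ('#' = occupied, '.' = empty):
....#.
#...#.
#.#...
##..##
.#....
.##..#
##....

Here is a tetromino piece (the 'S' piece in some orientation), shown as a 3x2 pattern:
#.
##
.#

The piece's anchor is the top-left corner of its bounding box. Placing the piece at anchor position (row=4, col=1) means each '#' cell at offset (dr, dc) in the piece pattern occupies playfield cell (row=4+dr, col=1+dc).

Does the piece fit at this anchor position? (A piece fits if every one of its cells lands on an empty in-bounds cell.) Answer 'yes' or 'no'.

Check each piece cell at anchor (4, 1):
  offset (0,0) -> (4,1): occupied ('#') -> FAIL
  offset (1,0) -> (5,1): occupied ('#') -> FAIL
  offset (1,1) -> (5,2): occupied ('#') -> FAIL
  offset (2,1) -> (6,2): empty -> OK
All cells valid: no

Answer: no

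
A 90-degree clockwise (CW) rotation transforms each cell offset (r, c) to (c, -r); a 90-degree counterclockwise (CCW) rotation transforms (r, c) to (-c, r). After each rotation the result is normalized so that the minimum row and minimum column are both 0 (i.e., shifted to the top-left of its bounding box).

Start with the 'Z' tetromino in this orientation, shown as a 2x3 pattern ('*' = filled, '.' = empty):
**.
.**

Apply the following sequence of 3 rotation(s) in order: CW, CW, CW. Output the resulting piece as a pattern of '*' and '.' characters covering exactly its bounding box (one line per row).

Start:
**.
.**
After rotation 1 (CW):
.*
**
*.
After rotation 2 (CW):
**.
.**
After rotation 3 (CW):
.*
**
*.

Answer: .*
**
*.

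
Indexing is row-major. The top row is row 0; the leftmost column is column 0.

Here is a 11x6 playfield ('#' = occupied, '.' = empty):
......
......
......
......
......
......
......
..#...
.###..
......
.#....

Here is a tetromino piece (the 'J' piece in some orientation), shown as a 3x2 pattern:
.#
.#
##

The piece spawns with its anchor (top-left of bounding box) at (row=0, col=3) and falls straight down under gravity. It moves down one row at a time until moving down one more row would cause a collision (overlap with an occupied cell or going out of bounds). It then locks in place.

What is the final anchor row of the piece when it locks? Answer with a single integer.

Spawn at (row=0, col=3). Try each row:
  row 0: fits
  row 1: fits
  row 2: fits
  row 3: fits
  row 4: fits
  row 5: fits
  row 6: blocked -> lock at row 5

Answer: 5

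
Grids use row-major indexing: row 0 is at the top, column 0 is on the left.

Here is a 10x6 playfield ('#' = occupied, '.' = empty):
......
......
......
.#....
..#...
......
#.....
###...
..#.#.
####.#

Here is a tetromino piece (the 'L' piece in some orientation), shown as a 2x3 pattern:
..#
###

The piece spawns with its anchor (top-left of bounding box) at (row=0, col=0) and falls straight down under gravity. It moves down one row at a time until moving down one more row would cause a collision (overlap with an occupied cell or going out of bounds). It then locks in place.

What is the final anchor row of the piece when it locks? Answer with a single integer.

Answer: 1

Derivation:
Spawn at (row=0, col=0). Try each row:
  row 0: fits
  row 1: fits
  row 2: blocked -> lock at row 1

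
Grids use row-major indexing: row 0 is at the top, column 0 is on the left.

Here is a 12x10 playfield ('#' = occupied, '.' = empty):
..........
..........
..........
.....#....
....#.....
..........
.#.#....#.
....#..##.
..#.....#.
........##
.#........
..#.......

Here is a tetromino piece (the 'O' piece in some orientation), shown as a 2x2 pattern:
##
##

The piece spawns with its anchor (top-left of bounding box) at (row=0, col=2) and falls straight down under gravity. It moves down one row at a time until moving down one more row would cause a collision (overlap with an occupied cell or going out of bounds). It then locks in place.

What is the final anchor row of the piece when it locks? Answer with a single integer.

Spawn at (row=0, col=2). Try each row:
  row 0: fits
  row 1: fits
  row 2: fits
  row 3: fits
  row 4: fits
  row 5: blocked -> lock at row 4

Answer: 4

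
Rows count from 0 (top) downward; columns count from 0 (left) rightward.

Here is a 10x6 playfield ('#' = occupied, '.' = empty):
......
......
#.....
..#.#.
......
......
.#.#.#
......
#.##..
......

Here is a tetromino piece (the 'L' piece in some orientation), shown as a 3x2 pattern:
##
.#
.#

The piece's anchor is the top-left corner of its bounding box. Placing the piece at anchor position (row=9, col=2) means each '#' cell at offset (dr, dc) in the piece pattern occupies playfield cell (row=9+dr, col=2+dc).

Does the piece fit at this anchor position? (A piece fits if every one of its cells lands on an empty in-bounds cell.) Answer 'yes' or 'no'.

Answer: no

Derivation:
Check each piece cell at anchor (9, 2):
  offset (0,0) -> (9,2): empty -> OK
  offset (0,1) -> (9,3): empty -> OK
  offset (1,1) -> (10,3): out of bounds -> FAIL
  offset (2,1) -> (11,3): out of bounds -> FAIL
All cells valid: no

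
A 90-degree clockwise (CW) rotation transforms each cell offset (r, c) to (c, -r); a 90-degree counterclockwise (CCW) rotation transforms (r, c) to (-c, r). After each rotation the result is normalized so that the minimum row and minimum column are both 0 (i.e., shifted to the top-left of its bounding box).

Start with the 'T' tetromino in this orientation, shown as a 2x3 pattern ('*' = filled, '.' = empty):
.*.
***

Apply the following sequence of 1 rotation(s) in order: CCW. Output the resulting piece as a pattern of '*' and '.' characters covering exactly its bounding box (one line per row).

Start:
.*.
***
After rotation 1 (CCW):
.*
**
.*

Answer: .*
**
.*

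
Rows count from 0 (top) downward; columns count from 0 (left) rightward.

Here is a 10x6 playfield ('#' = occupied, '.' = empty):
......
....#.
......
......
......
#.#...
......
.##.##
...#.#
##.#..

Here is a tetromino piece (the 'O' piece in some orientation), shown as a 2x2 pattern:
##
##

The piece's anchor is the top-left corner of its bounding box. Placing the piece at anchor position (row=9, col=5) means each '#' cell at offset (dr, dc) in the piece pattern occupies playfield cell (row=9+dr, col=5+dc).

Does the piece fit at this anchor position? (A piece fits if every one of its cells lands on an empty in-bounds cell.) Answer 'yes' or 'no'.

Answer: no

Derivation:
Check each piece cell at anchor (9, 5):
  offset (0,0) -> (9,5): empty -> OK
  offset (0,1) -> (9,6): out of bounds -> FAIL
  offset (1,0) -> (10,5): out of bounds -> FAIL
  offset (1,1) -> (10,6): out of bounds -> FAIL
All cells valid: no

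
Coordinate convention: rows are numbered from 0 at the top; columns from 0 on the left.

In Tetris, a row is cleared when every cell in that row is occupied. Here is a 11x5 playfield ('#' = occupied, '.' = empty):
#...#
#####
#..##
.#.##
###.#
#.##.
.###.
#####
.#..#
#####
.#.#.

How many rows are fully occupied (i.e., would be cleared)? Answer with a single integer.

Check each row:
  row 0: 3 empty cells -> not full
  row 1: 0 empty cells -> FULL (clear)
  row 2: 2 empty cells -> not full
  row 3: 2 empty cells -> not full
  row 4: 1 empty cell -> not full
  row 5: 2 empty cells -> not full
  row 6: 2 empty cells -> not full
  row 7: 0 empty cells -> FULL (clear)
  row 8: 3 empty cells -> not full
  row 9: 0 empty cells -> FULL (clear)
  row 10: 3 empty cells -> not full
Total rows cleared: 3

Answer: 3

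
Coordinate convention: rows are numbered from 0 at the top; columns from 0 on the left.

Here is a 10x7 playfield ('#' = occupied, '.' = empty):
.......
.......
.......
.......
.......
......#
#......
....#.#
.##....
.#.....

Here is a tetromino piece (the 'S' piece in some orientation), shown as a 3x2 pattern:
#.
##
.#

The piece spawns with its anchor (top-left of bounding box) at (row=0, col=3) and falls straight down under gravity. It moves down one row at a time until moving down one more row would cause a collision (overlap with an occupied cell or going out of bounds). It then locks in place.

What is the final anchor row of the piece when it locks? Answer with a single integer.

Answer: 4

Derivation:
Spawn at (row=0, col=3). Try each row:
  row 0: fits
  row 1: fits
  row 2: fits
  row 3: fits
  row 4: fits
  row 5: blocked -> lock at row 4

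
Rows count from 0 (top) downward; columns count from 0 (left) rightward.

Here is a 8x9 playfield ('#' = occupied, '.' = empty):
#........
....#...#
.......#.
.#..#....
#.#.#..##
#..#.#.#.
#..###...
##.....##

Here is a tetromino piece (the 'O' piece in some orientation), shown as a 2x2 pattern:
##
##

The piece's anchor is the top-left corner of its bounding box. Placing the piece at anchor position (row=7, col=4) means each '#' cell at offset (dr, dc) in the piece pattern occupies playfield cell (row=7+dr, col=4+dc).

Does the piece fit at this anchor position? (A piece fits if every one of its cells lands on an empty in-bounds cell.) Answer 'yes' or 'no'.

Check each piece cell at anchor (7, 4):
  offset (0,0) -> (7,4): empty -> OK
  offset (0,1) -> (7,5): empty -> OK
  offset (1,0) -> (8,4): out of bounds -> FAIL
  offset (1,1) -> (8,5): out of bounds -> FAIL
All cells valid: no

Answer: no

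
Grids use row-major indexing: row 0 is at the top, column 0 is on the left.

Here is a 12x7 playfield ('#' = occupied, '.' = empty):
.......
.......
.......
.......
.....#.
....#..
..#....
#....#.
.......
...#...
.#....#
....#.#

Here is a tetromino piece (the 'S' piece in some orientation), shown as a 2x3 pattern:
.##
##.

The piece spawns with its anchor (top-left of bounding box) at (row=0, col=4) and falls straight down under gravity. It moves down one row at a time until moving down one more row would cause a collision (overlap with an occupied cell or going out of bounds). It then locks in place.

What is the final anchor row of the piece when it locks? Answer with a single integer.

Spawn at (row=0, col=4). Try each row:
  row 0: fits
  row 1: fits
  row 2: fits
  row 3: blocked -> lock at row 2

Answer: 2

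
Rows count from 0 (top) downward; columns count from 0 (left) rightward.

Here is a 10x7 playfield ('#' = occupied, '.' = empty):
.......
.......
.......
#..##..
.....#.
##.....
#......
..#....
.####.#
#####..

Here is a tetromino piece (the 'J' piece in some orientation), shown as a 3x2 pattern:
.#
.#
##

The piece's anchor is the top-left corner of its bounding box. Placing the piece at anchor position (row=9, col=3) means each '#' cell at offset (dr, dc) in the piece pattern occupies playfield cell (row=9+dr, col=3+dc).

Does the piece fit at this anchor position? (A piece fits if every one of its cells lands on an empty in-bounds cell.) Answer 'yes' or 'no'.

Answer: no

Derivation:
Check each piece cell at anchor (9, 3):
  offset (0,1) -> (9,4): occupied ('#') -> FAIL
  offset (1,1) -> (10,4): out of bounds -> FAIL
  offset (2,0) -> (11,3): out of bounds -> FAIL
  offset (2,1) -> (11,4): out of bounds -> FAIL
All cells valid: no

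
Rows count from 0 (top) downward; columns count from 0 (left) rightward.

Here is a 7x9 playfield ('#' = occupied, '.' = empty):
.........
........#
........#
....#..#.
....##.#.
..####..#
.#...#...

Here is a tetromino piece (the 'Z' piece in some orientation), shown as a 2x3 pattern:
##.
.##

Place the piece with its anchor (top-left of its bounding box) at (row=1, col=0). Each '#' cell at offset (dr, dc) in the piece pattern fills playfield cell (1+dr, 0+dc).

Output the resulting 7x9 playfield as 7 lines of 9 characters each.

Answer: .........
##......#
.##.....#
....#..#.
....##.#.
..####..#
.#...#...

Derivation:
Fill (1+0,0+0) = (1,0)
Fill (1+0,0+1) = (1,1)
Fill (1+1,0+1) = (2,1)
Fill (1+1,0+2) = (2,2)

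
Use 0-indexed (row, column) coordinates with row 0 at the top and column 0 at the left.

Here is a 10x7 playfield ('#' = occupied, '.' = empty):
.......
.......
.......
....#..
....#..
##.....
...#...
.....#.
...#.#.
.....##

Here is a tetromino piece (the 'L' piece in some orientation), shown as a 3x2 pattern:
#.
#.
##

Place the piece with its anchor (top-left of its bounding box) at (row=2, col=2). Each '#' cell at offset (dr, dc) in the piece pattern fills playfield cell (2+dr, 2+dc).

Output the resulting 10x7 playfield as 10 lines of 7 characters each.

Answer: .......
.......
..#....
..#.#..
..###..
##.....
...#...
.....#.
...#.#.
.....##

Derivation:
Fill (2+0,2+0) = (2,2)
Fill (2+1,2+0) = (3,2)
Fill (2+2,2+0) = (4,2)
Fill (2+2,2+1) = (4,3)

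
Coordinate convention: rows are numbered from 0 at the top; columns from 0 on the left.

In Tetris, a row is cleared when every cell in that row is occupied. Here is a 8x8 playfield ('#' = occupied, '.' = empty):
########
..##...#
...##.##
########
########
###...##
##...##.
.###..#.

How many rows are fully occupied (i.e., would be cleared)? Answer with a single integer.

Check each row:
  row 0: 0 empty cells -> FULL (clear)
  row 1: 5 empty cells -> not full
  row 2: 4 empty cells -> not full
  row 3: 0 empty cells -> FULL (clear)
  row 4: 0 empty cells -> FULL (clear)
  row 5: 3 empty cells -> not full
  row 6: 4 empty cells -> not full
  row 7: 4 empty cells -> not full
Total rows cleared: 3

Answer: 3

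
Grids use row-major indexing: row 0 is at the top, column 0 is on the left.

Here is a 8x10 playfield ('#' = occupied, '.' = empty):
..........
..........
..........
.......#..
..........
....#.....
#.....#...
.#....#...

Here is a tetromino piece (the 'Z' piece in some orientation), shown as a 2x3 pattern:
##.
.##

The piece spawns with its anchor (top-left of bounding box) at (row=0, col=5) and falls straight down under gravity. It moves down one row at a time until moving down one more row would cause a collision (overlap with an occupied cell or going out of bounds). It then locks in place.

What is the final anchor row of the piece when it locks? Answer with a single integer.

Spawn at (row=0, col=5). Try each row:
  row 0: fits
  row 1: fits
  row 2: blocked -> lock at row 1

Answer: 1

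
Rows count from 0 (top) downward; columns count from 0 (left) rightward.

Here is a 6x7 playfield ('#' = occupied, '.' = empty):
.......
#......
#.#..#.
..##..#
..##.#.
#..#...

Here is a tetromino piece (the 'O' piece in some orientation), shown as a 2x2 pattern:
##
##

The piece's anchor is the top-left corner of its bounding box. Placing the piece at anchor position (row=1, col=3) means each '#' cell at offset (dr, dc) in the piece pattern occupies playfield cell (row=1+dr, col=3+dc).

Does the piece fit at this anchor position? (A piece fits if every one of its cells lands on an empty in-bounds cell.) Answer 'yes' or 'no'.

Check each piece cell at anchor (1, 3):
  offset (0,0) -> (1,3): empty -> OK
  offset (0,1) -> (1,4): empty -> OK
  offset (1,0) -> (2,3): empty -> OK
  offset (1,1) -> (2,4): empty -> OK
All cells valid: yes

Answer: yes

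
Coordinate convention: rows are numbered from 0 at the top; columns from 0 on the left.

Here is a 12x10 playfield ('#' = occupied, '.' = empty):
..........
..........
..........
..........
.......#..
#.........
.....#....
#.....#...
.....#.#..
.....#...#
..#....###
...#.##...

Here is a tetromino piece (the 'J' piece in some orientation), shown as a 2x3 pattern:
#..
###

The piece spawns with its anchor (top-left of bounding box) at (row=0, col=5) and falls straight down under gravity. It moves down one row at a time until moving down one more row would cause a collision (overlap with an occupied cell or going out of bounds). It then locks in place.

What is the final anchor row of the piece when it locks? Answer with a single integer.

Answer: 2

Derivation:
Spawn at (row=0, col=5). Try each row:
  row 0: fits
  row 1: fits
  row 2: fits
  row 3: blocked -> lock at row 2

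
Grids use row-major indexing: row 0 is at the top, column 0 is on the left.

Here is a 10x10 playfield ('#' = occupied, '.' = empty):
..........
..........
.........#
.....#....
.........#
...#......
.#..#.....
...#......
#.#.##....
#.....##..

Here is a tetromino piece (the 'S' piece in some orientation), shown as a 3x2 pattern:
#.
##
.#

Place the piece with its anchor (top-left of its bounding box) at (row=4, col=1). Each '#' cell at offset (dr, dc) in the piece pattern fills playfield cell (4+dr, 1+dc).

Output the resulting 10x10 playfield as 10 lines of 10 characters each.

Answer: ..........
..........
.........#
.....#....
.#.......#
.###......
.##.#.....
...#......
#.#.##....
#.....##..

Derivation:
Fill (4+0,1+0) = (4,1)
Fill (4+1,1+0) = (5,1)
Fill (4+1,1+1) = (5,2)
Fill (4+2,1+1) = (6,2)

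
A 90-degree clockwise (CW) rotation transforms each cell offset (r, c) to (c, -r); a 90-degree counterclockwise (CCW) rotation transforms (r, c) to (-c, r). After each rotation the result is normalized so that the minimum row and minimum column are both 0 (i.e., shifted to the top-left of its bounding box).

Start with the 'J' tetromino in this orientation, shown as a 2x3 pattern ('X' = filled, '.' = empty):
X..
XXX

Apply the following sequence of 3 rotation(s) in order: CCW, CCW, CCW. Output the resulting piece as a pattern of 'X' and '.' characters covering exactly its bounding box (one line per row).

Answer: XX
X.
X.

Derivation:
Start:
X..
XXX
After rotation 1 (CCW):
.X
.X
XX
After rotation 2 (CCW):
XXX
..X
After rotation 3 (CCW):
XX
X.
X.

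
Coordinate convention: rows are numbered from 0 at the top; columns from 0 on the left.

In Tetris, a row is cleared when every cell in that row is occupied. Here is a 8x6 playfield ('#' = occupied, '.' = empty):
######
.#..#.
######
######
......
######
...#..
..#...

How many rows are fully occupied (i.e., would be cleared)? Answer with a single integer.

Check each row:
  row 0: 0 empty cells -> FULL (clear)
  row 1: 4 empty cells -> not full
  row 2: 0 empty cells -> FULL (clear)
  row 3: 0 empty cells -> FULL (clear)
  row 4: 6 empty cells -> not full
  row 5: 0 empty cells -> FULL (clear)
  row 6: 5 empty cells -> not full
  row 7: 5 empty cells -> not full
Total rows cleared: 4

Answer: 4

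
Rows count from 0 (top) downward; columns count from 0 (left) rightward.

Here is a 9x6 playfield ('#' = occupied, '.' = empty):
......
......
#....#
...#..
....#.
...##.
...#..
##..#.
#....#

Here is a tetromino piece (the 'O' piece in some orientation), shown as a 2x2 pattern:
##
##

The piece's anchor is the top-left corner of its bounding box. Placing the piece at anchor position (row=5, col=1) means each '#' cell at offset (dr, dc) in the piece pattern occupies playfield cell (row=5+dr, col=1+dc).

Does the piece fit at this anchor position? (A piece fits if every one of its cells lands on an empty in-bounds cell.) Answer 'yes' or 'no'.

Answer: yes

Derivation:
Check each piece cell at anchor (5, 1):
  offset (0,0) -> (5,1): empty -> OK
  offset (0,1) -> (5,2): empty -> OK
  offset (1,0) -> (6,1): empty -> OK
  offset (1,1) -> (6,2): empty -> OK
All cells valid: yes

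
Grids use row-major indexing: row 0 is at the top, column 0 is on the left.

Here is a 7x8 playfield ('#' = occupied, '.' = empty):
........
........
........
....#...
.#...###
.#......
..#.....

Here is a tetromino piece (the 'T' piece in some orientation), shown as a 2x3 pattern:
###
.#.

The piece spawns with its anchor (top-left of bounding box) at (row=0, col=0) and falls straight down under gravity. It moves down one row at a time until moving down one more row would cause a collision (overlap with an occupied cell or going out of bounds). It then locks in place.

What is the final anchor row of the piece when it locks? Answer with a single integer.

Answer: 2

Derivation:
Spawn at (row=0, col=0). Try each row:
  row 0: fits
  row 1: fits
  row 2: fits
  row 3: blocked -> lock at row 2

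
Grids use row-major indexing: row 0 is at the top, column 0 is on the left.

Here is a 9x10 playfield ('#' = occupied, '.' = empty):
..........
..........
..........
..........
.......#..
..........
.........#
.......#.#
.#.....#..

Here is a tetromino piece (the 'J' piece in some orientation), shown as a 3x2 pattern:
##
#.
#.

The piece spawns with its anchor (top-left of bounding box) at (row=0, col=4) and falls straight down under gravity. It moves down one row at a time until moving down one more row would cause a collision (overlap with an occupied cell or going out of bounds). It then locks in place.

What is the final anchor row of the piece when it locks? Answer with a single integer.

Spawn at (row=0, col=4). Try each row:
  row 0: fits
  row 1: fits
  row 2: fits
  row 3: fits
  row 4: fits
  row 5: fits
  row 6: fits
  row 7: blocked -> lock at row 6

Answer: 6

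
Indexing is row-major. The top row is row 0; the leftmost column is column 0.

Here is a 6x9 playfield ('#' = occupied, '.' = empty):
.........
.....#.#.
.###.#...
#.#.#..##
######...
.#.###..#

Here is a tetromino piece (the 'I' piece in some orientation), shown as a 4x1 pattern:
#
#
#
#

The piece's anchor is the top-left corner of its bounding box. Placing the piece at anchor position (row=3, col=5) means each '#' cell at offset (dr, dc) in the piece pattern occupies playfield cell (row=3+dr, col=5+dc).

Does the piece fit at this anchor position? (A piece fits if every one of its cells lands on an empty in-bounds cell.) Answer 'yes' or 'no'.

Answer: no

Derivation:
Check each piece cell at anchor (3, 5):
  offset (0,0) -> (3,5): empty -> OK
  offset (1,0) -> (4,5): occupied ('#') -> FAIL
  offset (2,0) -> (5,5): occupied ('#') -> FAIL
  offset (3,0) -> (6,5): out of bounds -> FAIL
All cells valid: no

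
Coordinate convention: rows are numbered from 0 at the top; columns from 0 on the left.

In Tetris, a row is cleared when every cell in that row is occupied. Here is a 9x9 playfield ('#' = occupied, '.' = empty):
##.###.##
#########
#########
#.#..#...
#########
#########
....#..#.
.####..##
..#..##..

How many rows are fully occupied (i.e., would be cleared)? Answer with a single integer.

Check each row:
  row 0: 2 empty cells -> not full
  row 1: 0 empty cells -> FULL (clear)
  row 2: 0 empty cells -> FULL (clear)
  row 3: 6 empty cells -> not full
  row 4: 0 empty cells -> FULL (clear)
  row 5: 0 empty cells -> FULL (clear)
  row 6: 7 empty cells -> not full
  row 7: 3 empty cells -> not full
  row 8: 6 empty cells -> not full
Total rows cleared: 4

Answer: 4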